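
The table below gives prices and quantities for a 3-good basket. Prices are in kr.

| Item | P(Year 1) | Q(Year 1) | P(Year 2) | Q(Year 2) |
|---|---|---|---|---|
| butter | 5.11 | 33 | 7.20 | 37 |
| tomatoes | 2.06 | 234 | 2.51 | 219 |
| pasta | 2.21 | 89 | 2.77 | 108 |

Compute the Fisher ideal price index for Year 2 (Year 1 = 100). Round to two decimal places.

Laspeyres component (base-period weights):
ΣP(Year 2)Q(Year 1) = 7.20×33 + 2.51×234 + 2.77×89 = 237.6 + 587.34 + 246.53 = 1071.47
ΣP(Year 1)Q(Year 1) = 5.11×33 + 2.06×234 + 2.21×89 = 168.63 + 482.04 + 196.69 = 847.36
L = 1071.47 / 847.36 × 100 = 126.4480
Paasche component (current-period weights):
ΣP(Year 2)Q(Year 2) = 7.20×37 + 2.51×219 + 2.77×108 = 266.4 + 549.69 + 299.16 = 1115.25
ΣP(Year 1)Q(Year 2) = 5.11×37 + 2.06×219 + 2.21×108 = 189.07 + 451.14 + 238.68 = 878.89
P = 1115.25 / 878.89 × 100 = 126.8930
Fisher = √(L × P) = √(126.4480 × 126.8930) = 126.6703

126.67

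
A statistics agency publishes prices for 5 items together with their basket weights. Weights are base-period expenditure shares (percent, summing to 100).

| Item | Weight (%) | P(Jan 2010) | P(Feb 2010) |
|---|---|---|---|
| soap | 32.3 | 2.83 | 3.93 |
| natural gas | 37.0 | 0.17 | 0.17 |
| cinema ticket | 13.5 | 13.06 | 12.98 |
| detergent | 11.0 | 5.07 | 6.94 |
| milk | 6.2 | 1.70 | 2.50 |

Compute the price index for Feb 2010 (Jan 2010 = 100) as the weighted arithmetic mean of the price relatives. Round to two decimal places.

119.45

soap: 32.3 × (3.93/2.83) = 32.3 × 1.388693 = 44.8548
natural gas: 37.0 × (0.17/0.17) = 37.0 × 1.000000 = 37.0000
cinema ticket: 13.5 × (12.98/13.06) = 13.5 × 0.993874 = 13.4173
detergent: 11.0 × (6.94/5.07) = 11.0 × 1.368836 = 15.0572
milk: 6.2 × (2.50/1.70) = 6.2 × 1.470588 = 9.1176
Index = Σ wᵢ·(p₁ᵢ/p₀ᵢ) = 44.8548 + 37.0000 + 13.4173 + 15.0572 + 9.1176 = 119.4469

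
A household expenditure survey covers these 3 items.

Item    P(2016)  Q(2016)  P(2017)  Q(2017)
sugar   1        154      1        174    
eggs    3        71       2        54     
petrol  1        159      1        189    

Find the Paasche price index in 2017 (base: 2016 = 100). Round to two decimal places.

Paasche price index uses current-period quantities as weights.
ΣP(2017)·Q(2017) = 1×174 + 2×54 + 1×189 = 174 + 108 + 189 = 471
ΣP(2016)·Q(2017) = 1×174 + 3×54 + 1×189 = 174 + 162 + 189 = 525
Index = 471 / 525 × 100 = 89.7143

89.71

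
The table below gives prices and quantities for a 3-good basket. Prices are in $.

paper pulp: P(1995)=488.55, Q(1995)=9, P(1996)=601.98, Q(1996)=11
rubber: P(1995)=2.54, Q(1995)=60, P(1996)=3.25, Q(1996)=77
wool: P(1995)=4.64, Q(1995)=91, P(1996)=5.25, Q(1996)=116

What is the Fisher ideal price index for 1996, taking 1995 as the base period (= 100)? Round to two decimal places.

122.49

Laspeyres component (base-period weights):
ΣP(1996)Q(1995) = 601.98×9 + 3.25×60 + 5.25×91 = 5417.82 + 195 + 477.75 = 6090.57
ΣP(1995)Q(1995) = 488.55×9 + 2.54×60 + 4.64×91 = 4396.95 + 152.4 + 422.24 = 4971.59
L = 6090.57 / 4971.59 × 100 = 122.5075
Paasche component (current-period weights):
ΣP(1996)Q(1996) = 601.98×11 + 3.25×77 + 5.25×116 = 6621.78 + 250.25 + 609 = 7481.03
ΣP(1995)Q(1996) = 488.55×11 + 2.54×77 + 4.64×116 = 5374.05 + 195.58 + 538.24 = 6107.87
P = 7481.03 / 6107.87 × 100 = 122.4818
Fisher = √(L × P) = √(122.5075 × 122.4818) = 122.4947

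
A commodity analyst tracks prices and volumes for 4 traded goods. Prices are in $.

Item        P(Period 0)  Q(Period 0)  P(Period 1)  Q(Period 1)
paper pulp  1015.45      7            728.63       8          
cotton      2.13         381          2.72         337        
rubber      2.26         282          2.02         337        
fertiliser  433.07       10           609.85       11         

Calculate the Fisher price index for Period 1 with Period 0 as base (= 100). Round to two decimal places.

98.87

Laspeyres component (base-period weights):
ΣP(Period 1)Q(Period 0) = 728.63×7 + 2.72×381 + 2.02×282 + 609.85×10 = 5100.41 + 1036.32 + 569.64 + 6098.5 = 12804.87
ΣP(Period 0)Q(Period 0) = 1015.45×7 + 2.13×381 + 2.26×282 + 433.07×10 = 7108.15 + 811.53 + 637.32 + 4330.7 = 12887.7
L = 12804.87 / 12887.7 × 100 = 99.3573
Paasche component (current-period weights):
ΣP(Period 1)Q(Period 1) = 728.63×8 + 2.72×337 + 2.02×337 + 609.85×11 = 5829.04 + 916.64 + 680.74 + 6708.35 = 14134.77
ΣP(Period 0)Q(Period 1) = 1015.45×8 + 2.13×337 + 2.26×337 + 433.07×11 = 8123.6 + 717.81 + 761.62 + 4763.77 = 14366.8
P = 14134.77 / 14366.8 × 100 = 98.3850
Fisher = √(L × P) = √(99.3573 × 98.3850) = 98.8699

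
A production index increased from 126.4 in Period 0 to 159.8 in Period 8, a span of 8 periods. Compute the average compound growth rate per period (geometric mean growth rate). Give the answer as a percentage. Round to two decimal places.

Growth factor = (159.8/126.4)^(1/8) = (1.264241)^(1/8) = 1.029743
Growth rate = 1.029743 − 1 = 0.029743 = 2.9743%

2.97%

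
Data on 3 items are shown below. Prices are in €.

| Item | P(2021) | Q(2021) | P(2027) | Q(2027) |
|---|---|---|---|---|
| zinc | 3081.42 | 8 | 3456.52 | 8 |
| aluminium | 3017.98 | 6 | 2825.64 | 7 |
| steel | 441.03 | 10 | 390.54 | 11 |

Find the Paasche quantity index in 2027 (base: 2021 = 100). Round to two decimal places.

106.63

Paasche quantity index uses current-period prices as weights.
ΣP(2027)·Q(2027) = 3456.52×8 + 2825.64×7 + 390.54×11 = 27652.16 + 19779.48 + 4295.94 = 51727.58
ΣP(2027)·Q(2021) = 3456.52×8 + 2825.64×6 + 390.54×10 = 27652.16 + 16953.84 + 3905.4 = 48511.4
Index = 51727.58 / 48511.4 × 100 = 106.6297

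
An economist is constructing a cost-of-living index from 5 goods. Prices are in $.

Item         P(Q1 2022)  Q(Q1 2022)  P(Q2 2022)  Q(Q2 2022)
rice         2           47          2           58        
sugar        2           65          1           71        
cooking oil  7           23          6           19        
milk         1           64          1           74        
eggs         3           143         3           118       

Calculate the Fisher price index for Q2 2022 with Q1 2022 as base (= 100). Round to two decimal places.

89.49

Laspeyres component (base-period weights):
ΣP(Q2 2022)Q(Q1 2022) = 2×47 + 1×65 + 6×23 + 1×64 + 3×143 = 94 + 65 + 138 + 64 + 429 = 790
ΣP(Q1 2022)Q(Q1 2022) = 2×47 + 2×65 + 7×23 + 1×64 + 3×143 = 94 + 130 + 161 + 64 + 429 = 878
L = 790 / 878 × 100 = 89.9772
Paasche component (current-period weights):
ΣP(Q2 2022)Q(Q2 2022) = 2×58 + 1×71 + 6×19 + 1×74 + 3×118 = 116 + 71 + 114 + 74 + 354 = 729
ΣP(Q1 2022)Q(Q2 2022) = 2×58 + 2×71 + 7×19 + 1×74 + 3×118 = 116 + 142 + 133 + 74 + 354 = 819
P = 729 / 819 × 100 = 89.0110
Fisher = √(L × P) = √(89.9772 × 89.0110) = 89.4928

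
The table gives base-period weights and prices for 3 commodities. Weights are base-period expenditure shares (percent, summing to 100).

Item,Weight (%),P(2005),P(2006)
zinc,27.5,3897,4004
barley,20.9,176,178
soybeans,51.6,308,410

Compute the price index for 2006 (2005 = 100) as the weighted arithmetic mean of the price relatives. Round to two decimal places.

118.08

zinc: 27.5 × (4004/3897) = 27.5 × 1.027457 = 28.2551
barley: 20.9 × (178/176) = 20.9 × 1.011364 = 21.1375
soybeans: 51.6 × (410/308) = 51.6 × 1.331169 = 68.6883
Index = Σ wᵢ·(p₁ᵢ/p₀ᵢ) = 28.2551 + 21.1375 + 68.6883 = 118.0809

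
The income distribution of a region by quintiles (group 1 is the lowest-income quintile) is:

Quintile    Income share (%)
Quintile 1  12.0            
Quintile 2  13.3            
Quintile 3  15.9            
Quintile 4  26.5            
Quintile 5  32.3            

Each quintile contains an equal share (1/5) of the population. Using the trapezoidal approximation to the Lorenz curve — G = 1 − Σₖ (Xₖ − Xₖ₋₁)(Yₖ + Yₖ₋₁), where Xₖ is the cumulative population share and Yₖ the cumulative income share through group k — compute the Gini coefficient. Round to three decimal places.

Cumulative income shares Yₖ: 0.1200, 0.2530, 0.4120, 0.6770, 1.0000
Σ (Xₖ−Xₖ₋₁)(Yₖ+Yₖ₋₁) = (1/5)(0.1200+0.0000) + (1/5)(0.2530+0.1200) + (1/5)(0.4120+0.2530) + (1/5)(0.6770+0.4120) + (1/5)(1.0000+0.6770)
  = 0.0240 + 0.0746 + 0.1330 + 0.2178 + 0.3354 = 0.7848
G = 1 − 0.7848 = 0.2152

0.215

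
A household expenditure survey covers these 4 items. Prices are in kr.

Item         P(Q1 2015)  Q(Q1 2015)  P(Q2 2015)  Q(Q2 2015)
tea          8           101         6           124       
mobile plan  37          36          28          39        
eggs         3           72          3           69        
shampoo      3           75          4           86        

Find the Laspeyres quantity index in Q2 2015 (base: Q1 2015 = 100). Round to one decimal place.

112.4

Laspeyres quantity index uses base-period prices as weights.
ΣP(Q1 2015)·Q(Q2 2015) = 8×124 + 37×39 + 3×69 + 3×86 = 992 + 1443 + 207 + 258 = 2900
ΣP(Q1 2015)·Q(Q1 2015) = 8×101 + 37×36 + 3×72 + 3×75 = 808 + 1332 + 216 + 225 = 2581
Index = 2900 / 2581 × 100 = 112.3596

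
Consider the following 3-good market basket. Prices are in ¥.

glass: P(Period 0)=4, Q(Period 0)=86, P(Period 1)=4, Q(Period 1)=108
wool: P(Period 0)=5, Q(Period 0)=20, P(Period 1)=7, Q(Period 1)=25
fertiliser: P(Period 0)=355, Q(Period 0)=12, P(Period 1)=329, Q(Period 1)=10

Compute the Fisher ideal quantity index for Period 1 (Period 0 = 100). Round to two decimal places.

Laspeyres component (base-period weights):
ΣP(Period 0)Q(Period 1) = 4×108 + 5×25 + 355×10 = 432 + 125 + 3550 = 4107
ΣP(Period 0)Q(Period 0) = 4×86 + 5×20 + 355×12 = 344 + 100 + 4260 = 4704
L = 4107 / 4704 × 100 = 87.3087
Paasche component (current-period weights):
ΣP(Period 1)Q(Period 1) = 4×108 + 7×25 + 329×10 = 432 + 175 + 3290 = 3897
ΣP(Period 1)Q(Period 0) = 4×86 + 7×20 + 329×12 = 344 + 140 + 3948 = 4432
P = 3897 / 4432 × 100 = 87.9287
Fisher = √(L × P) = √(87.3087 × 87.9287) = 87.6181

87.62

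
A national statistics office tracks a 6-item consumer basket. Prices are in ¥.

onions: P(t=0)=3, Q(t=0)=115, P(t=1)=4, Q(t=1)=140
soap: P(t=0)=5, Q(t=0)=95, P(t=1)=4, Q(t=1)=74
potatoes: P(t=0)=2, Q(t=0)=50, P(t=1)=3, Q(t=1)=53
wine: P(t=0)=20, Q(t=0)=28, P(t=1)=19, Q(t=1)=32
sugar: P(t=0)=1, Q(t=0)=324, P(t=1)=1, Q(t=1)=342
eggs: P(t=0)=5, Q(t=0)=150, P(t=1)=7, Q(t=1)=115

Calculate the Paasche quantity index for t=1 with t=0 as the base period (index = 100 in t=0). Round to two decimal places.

Paasche quantity index uses current-period prices as weights.
ΣP(t=1)·Q(t=1) = 4×140 + 4×74 + 3×53 + 19×32 + 1×342 + 7×115 = 560 + 296 + 159 + 608 + 342 + 805 = 2770
ΣP(t=1)·Q(t=0) = 4×115 + 4×95 + 3×50 + 19×28 + 1×324 + 7×150 = 460 + 380 + 150 + 532 + 324 + 1050 = 2896
Index = 2770 / 2896 × 100 = 95.6492

95.65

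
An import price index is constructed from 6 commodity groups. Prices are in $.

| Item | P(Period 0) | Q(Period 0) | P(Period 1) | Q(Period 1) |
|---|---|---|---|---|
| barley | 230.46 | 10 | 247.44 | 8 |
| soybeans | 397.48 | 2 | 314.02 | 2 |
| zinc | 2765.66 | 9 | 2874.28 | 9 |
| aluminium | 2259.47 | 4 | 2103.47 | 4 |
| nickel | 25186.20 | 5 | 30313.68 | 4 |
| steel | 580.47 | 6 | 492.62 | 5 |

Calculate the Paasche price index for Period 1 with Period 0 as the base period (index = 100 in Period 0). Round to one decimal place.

Paasche price index uses current-period quantities as weights.
ΣP(Period 1)·Q(Period 1) = 247.44×8 + 314.02×2 + 2874.28×9 + 2103.47×4 + 30313.68×4 + 492.62×5 = 1979.52 + 628.04 + 25868.52 + 8413.88 + 121254.72 + 2463.1 = 160607.78
ΣP(Period 0)·Q(Period 1) = 230.46×8 + 397.48×2 + 2765.66×9 + 2259.47×4 + 25186.20×4 + 580.47×5 = 1843.68 + 794.96 + 24890.94 + 9037.88 + 100744.8 + 2902.35 = 140214.61
Index = 160607.78 / 140214.61 × 100 = 114.5443

114.5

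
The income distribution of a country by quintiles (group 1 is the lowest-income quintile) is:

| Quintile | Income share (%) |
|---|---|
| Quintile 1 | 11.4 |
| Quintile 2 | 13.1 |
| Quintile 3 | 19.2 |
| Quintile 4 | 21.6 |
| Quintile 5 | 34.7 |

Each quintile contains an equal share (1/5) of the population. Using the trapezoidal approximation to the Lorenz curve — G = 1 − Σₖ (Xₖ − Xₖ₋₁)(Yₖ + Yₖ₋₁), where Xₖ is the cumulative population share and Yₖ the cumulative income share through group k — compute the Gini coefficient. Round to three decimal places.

Cumulative income shares Yₖ: 0.1140, 0.2450, 0.4370, 0.6530, 1.0000
Σ (Xₖ−Xₖ₋₁)(Yₖ+Yₖ₋₁) = (1/5)(0.1140+0.0000) + (1/5)(0.2450+0.1140) + (1/5)(0.4370+0.2450) + (1/5)(0.6530+0.4370) + (1/5)(1.0000+0.6530)
  = 0.0228 + 0.0718 + 0.1364 + 0.2180 + 0.3306 = 0.7796
G = 1 − 0.7796 = 0.2204

0.220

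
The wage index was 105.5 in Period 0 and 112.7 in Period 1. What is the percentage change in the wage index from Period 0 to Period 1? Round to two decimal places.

Change = (112.7 − 105.5) / 105.5 × 100
       = 7.2 / 105.5 × 100 = 6.8246%

6.82%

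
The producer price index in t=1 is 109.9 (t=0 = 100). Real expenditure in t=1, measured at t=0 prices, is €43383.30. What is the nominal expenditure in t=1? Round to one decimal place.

47678.2

Nominal = Real × (Index/100) = 43383.30 × (109.9/100)
        = 43383.30 × 1.099 = 47678.2467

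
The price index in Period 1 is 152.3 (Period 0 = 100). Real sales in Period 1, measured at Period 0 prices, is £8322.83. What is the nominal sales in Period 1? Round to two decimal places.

12675.67

Nominal = Real × (Index/100) = 8322.83 × (152.3/100)
        = 8322.83 × 1.523 = 12675.6701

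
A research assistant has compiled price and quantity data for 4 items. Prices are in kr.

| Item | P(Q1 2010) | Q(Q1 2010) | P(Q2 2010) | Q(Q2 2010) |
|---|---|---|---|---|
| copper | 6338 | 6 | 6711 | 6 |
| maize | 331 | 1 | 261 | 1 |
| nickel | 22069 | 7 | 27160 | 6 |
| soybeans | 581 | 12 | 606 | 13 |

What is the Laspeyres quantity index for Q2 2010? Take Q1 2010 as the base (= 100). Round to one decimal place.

89.2

Laspeyres quantity index uses base-period prices as weights.
ΣP(Q1 2010)·Q(Q2 2010) = 6338×6 + 331×1 + 22069×6 + 581×13 = 38028 + 331 + 132414 + 7553 = 178326
ΣP(Q1 2010)·Q(Q1 2010) = 6338×6 + 331×1 + 22069×7 + 581×12 = 38028 + 331 + 154483 + 6972 = 199814
Index = 178326 / 199814 × 100 = 89.2460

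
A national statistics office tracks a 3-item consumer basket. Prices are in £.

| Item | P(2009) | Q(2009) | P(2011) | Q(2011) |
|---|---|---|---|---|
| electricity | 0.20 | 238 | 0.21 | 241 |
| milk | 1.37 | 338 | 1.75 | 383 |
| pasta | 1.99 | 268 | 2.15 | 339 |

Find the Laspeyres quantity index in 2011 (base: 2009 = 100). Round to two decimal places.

119.50

Laspeyres quantity index uses base-period prices as weights.
ΣP(2009)·Q(2011) = 0.20×241 + 1.37×383 + 1.99×339 = 48.2 + 524.71 + 674.61 = 1247.52
ΣP(2009)·Q(2009) = 0.20×238 + 1.37×338 + 1.99×268 = 47.6 + 463.06 + 533.32 = 1043.98
Index = 1247.52 / 1043.98 × 100 = 119.4965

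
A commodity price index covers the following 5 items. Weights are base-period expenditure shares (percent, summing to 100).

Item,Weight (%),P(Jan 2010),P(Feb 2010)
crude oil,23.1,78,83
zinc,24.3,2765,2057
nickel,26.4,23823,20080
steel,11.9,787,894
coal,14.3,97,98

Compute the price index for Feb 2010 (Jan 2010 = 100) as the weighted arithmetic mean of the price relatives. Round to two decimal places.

crude oil: 23.1 × (83/78) = 23.1 × 1.064103 = 24.5808
zinc: 24.3 × (2057/2765) = 24.3 × 0.743942 = 18.0778
nickel: 26.4 × (20080/23823) = 26.4 × 0.842883 = 22.2521
steel: 11.9 × (894/787) = 11.9 × 1.135959 = 13.5179
coal: 14.3 × (98/97) = 14.3 × 1.010309 = 14.4474
Index = Σ wᵢ·(p₁ᵢ/p₀ᵢ) = 24.5808 + 18.0778 + 22.2521 + 13.5179 + 14.4474 = 92.8760

92.88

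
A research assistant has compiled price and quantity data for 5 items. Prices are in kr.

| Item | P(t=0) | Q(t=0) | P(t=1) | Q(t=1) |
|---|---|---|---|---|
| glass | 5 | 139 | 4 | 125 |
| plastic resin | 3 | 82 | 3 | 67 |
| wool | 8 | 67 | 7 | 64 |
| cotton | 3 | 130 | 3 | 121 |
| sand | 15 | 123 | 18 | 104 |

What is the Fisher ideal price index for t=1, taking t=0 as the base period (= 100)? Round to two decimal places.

104.08

Laspeyres component (base-period weights):
ΣP(t=1)Q(t=0) = 4×139 + 3×82 + 7×67 + 3×130 + 18×123 = 556 + 246 + 469 + 390 + 2214 = 3875
ΣP(t=0)Q(t=0) = 5×139 + 3×82 + 8×67 + 3×130 + 15×123 = 695 + 246 + 536 + 390 + 1845 = 3712
L = 3875 / 3712 × 100 = 104.3912
Paasche component (current-period weights):
ΣP(t=1)Q(t=1) = 4×125 + 3×67 + 7×64 + 3×121 + 18×104 = 500 + 201 + 448 + 363 + 1872 = 3384
ΣP(t=0)Q(t=1) = 5×125 + 3×67 + 8×64 + 3×121 + 15×104 = 625 + 201 + 512 + 363 + 1560 = 3261
P = 3384 / 3261 × 100 = 103.7718
Fisher = √(L × P) = √(104.3912 × 103.7718) = 104.0810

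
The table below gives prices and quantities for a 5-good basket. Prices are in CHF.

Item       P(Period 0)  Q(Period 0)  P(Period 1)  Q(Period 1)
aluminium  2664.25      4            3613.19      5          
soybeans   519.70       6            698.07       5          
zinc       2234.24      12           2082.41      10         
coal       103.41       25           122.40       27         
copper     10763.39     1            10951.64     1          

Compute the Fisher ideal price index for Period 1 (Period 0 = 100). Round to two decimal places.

Laspeyres component (base-period weights):
ΣP(Period 1)Q(Period 0) = 3613.19×4 + 698.07×6 + 2082.41×12 + 122.40×25 + 10951.64×1 = 14452.76 + 4188.42 + 24988.92 + 3060 + 10951.64 = 57641.74
ΣP(Period 0)Q(Period 0) = 2664.25×4 + 519.70×6 + 2234.24×12 + 103.41×25 + 10763.39×1 = 10657 + 3118.2 + 26810.88 + 2585.25 + 10763.39 = 53934.72
L = 57641.74 / 53934.72 × 100 = 106.8732
Paasche component (current-period weights):
ΣP(Period 1)Q(Period 1) = 3613.19×5 + 698.07×5 + 2082.41×10 + 122.40×27 + 10951.64×1 = 18065.95 + 3490.35 + 20824.1 + 3304.8 + 10951.64 = 56636.84
ΣP(Period 0)Q(Period 1) = 2664.25×5 + 519.70×5 + 2234.24×10 + 103.41×27 + 10763.39×1 = 13321.25 + 2598.5 + 22342.4 + 2792.07 + 10763.39 = 51817.61
P = 56636.84 / 51817.61 × 100 = 109.3004
Fisher = √(L × P) = √(106.8732 × 109.3004) = 108.0800

108.08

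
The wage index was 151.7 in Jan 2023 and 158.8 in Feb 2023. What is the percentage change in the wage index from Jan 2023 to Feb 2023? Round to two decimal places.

Change = (158.8 − 151.7) / 151.7 × 100
       = 7.1 / 151.7 × 100 = 4.6803%

4.68%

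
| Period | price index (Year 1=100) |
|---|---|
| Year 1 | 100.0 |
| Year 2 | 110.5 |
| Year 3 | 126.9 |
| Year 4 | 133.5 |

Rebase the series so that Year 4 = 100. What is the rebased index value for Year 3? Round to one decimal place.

95.1

Rebased(Year 3) = 126.9 / 133.5 × 100 = 95.0562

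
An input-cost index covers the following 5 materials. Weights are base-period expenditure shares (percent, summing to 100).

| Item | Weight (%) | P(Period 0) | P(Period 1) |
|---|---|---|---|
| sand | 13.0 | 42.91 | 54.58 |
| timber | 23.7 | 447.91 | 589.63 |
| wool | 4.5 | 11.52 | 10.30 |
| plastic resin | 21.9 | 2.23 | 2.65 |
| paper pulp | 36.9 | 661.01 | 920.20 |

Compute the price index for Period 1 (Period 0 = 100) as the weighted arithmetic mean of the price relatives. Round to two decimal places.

129.15

sand: 13.0 × (54.58/42.91) = 13.0 × 1.271965 = 16.5355
timber: 23.7 × (589.63/447.91) = 23.7 × 1.316403 = 31.1987
wool: 4.5 × (10.30/11.52) = 4.5 × 0.894097 = 4.0234
plastic resin: 21.9 × (2.65/2.23) = 21.9 × 1.188341 = 26.0247
paper pulp: 36.9 × (920.20/661.01) = 36.9 × 1.392112 = 51.3689
Index = Σ wᵢ·(p₁ᵢ/p₀ᵢ) = 16.5355 + 31.1987 + 4.0234 + 26.0247 + 51.3689 = 129.1513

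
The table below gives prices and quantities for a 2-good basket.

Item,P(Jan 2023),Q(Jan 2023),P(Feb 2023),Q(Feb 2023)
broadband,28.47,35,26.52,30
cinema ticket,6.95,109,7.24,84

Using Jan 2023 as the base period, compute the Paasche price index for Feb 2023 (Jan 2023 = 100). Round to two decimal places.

97.63

Paasche price index uses current-period quantities as weights.
ΣP(Feb 2023)·Q(Feb 2023) = 26.52×30 + 7.24×84 = 795.6 + 608.16 = 1403.76
ΣP(Jan 2023)·Q(Feb 2023) = 28.47×30 + 6.95×84 = 854.1 + 583.8 = 1437.9
Index = 1403.76 / 1437.9 × 100 = 97.6257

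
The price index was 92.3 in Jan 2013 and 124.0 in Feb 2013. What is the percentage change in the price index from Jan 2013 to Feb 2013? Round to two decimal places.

Change = (124.0 − 92.3) / 92.3 × 100
       = 31.7 / 92.3 × 100 = 34.3445%

34.34%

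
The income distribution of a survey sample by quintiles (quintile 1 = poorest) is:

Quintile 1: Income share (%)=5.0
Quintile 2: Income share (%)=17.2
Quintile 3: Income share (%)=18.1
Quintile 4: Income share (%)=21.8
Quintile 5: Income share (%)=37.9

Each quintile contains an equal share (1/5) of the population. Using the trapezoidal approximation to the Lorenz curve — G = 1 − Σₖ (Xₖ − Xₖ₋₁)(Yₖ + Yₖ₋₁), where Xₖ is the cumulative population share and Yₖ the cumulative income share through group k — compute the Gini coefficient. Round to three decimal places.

Cumulative income shares Yₖ: 0.0500, 0.2220, 0.4030, 0.6210, 1.0000
Σ (Xₖ−Xₖ₋₁)(Yₖ+Yₖ₋₁) = (1/5)(0.0500+0.0000) + (1/5)(0.2220+0.0500) + (1/5)(0.4030+0.2220) + (1/5)(0.6210+0.4030) + (1/5)(1.0000+0.6210)
  = 0.0100 + 0.0544 + 0.1250 + 0.2048 + 0.3242 = 0.7184
G = 1 − 0.7184 = 0.2816

0.282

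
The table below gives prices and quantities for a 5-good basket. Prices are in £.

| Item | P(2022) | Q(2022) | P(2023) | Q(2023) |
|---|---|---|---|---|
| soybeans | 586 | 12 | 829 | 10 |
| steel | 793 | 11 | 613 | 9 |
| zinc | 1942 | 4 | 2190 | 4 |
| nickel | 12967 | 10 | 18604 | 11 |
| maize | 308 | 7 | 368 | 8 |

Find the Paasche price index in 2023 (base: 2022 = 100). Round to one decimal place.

Paasche price index uses current-period quantities as weights.
ΣP(2023)·Q(2023) = 829×10 + 613×9 + 2190×4 + 18604×11 + 368×8 = 8290 + 5517 + 8760 + 204644 + 2944 = 230155
ΣP(2022)·Q(2023) = 586×10 + 793×9 + 1942×4 + 12967×11 + 308×8 = 5860 + 7137 + 7768 + 142637 + 2464 = 165866
Index = 230155 / 165866 × 100 = 138.7596

138.8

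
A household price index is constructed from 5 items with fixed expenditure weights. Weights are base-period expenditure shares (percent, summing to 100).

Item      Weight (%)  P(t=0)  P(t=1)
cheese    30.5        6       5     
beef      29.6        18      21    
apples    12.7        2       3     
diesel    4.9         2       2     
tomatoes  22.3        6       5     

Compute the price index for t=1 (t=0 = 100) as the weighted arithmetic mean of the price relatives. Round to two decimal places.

102.48

cheese: 30.5 × (5/6) = 30.5 × 0.833333 = 25.4167
beef: 29.6 × (21/18) = 29.6 × 1.166667 = 34.5333
apples: 12.7 × (3/2) = 12.7 × 1.500000 = 19.0500
diesel: 4.9 × (2/2) = 4.9 × 1.000000 = 4.9000
tomatoes: 22.3 × (5/6) = 22.3 × 0.833333 = 18.5833
Index = Σ wᵢ·(p₁ᵢ/p₀ᵢ) = 25.4167 + 34.5333 + 19.0500 + 4.9000 + 18.5833 = 102.4833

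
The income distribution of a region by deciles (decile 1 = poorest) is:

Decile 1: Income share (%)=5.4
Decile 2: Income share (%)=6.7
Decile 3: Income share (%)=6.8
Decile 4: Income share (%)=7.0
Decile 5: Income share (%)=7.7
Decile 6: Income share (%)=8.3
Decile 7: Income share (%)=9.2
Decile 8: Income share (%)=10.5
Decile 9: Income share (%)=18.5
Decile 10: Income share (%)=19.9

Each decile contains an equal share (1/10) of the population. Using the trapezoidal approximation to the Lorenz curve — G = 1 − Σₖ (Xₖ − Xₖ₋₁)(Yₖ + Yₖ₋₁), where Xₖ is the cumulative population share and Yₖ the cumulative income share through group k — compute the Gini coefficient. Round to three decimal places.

0.239

Cumulative income shares Yₖ: 0.0540, 0.1210, 0.1890, 0.2590, 0.3360, 0.4190, 0.5110, 0.6160, 0.8010, 1.0000
Σ (Xₖ−Xₖ₋₁)(Yₖ+Yₖ₋₁) = (1/10)(0.0540+0.0000) + (1/10)(0.1210+0.0540) + (1/10)(0.1890+0.1210) + (1/10)(0.2590+0.1890) + (1/10)(0.3360+0.2590) + (1/10)(0.4190+0.3360) + (1/10)(0.5110+0.4190) + (1/10)(0.6160+0.5110) + (1/10)(0.8010+0.6160) + (1/10)(1.0000+0.8010)
  = 0.0054 + 0.0175 + 0.0310 + 0.0448 + 0.0595 + 0.0755 + 0.0930 + 0.1127 + 0.1417 + 0.1801 = 0.7612
G = 1 − 0.7612 = 0.2388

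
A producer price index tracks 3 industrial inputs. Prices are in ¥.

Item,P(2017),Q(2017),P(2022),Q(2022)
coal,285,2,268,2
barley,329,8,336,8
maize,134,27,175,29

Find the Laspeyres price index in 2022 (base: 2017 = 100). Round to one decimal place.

Laspeyres price index uses base-period quantities as weights.
ΣP(2022)·Q(2017) = 268×2 + 336×8 + 175×27 = 536 + 2688 + 4725 = 7949
ΣP(2017)·Q(2017) = 285×2 + 329×8 + 134×27 = 570 + 2632 + 3618 = 6820
Index = 7949 / 6820 × 100 = 116.5543

116.6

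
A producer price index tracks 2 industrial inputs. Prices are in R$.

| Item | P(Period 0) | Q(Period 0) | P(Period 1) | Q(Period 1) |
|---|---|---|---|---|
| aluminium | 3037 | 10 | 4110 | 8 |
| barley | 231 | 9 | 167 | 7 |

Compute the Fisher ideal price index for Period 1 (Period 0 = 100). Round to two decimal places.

131.34

Laspeyres component (base-period weights):
ΣP(Period 1)Q(Period 0) = 4110×10 + 167×9 = 41100 + 1503 = 42603
ΣP(Period 0)Q(Period 0) = 3037×10 + 231×9 = 30370 + 2079 = 32449
L = 42603 / 32449 × 100 = 131.2922
Paasche component (current-period weights):
ΣP(Period 1)Q(Period 1) = 4110×8 + 167×7 = 32880 + 1169 = 34049
ΣP(Period 0)Q(Period 1) = 3037×8 + 231×7 = 24296 + 1617 = 25913
P = 34049 / 25913 × 100 = 131.3974
Fisher = √(L × P) = √(131.2922 × 131.3974) = 131.3448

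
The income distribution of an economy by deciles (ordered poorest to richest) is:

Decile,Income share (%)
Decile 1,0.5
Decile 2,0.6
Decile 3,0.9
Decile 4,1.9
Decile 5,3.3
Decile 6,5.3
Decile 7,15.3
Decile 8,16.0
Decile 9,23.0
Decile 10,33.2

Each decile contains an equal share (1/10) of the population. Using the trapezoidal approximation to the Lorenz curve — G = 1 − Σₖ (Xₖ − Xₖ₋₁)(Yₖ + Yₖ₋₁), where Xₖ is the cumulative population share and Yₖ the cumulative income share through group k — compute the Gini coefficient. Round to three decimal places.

Cumulative income shares Yₖ: 0.0050, 0.0110, 0.0200, 0.0390, 0.0720, 0.1250, 0.2780, 0.4380, 0.6680, 1.0000
Σ (Xₖ−Xₖ₋₁)(Yₖ+Yₖ₋₁) = (1/10)(0.0050+0.0000) + (1/10)(0.0110+0.0050) + (1/10)(0.0200+0.0110) + (1/10)(0.0390+0.0200) + (1/10)(0.0720+0.0390) + (1/10)(0.1250+0.0720) + (1/10)(0.2780+0.1250) + (1/10)(0.4380+0.2780) + (1/10)(0.6680+0.4380) + (1/10)(1.0000+0.6680)
  = 0.0005 + 0.0016 + 0.0031 + 0.0059 + 0.0111 + 0.0197 + 0.0403 + 0.0716 + 0.1106 + 0.1668 = 0.4312
G = 1 − 0.4312 = 0.5688

0.569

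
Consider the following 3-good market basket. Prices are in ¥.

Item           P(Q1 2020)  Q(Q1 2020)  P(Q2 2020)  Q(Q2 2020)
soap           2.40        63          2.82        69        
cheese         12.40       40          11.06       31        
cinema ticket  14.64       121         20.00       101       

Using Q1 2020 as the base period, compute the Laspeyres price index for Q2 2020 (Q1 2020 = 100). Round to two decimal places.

Laspeyres price index uses base-period quantities as weights.
ΣP(Q2 2020)·Q(Q1 2020) = 2.82×63 + 11.06×40 + 20.00×121 = 177.66 + 442.4 + 2420 = 3040.06
ΣP(Q1 2020)·Q(Q1 2020) = 2.40×63 + 12.40×40 + 14.64×121 = 151.2 + 496 + 1771.44 = 2418.64
Index = 3040.06 / 2418.64 × 100 = 125.6930

125.69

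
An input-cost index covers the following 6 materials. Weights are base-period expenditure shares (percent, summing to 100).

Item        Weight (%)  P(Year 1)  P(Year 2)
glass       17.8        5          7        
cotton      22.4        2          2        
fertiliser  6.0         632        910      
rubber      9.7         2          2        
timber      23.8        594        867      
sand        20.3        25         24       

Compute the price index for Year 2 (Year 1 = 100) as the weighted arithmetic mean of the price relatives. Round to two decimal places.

119.89

glass: 17.8 × (7/5) = 17.8 × 1.400000 = 24.9200
cotton: 22.4 × (2/2) = 22.4 × 1.000000 = 22.4000
fertiliser: 6.0 × (910/632) = 6.0 × 1.439873 = 8.6392
rubber: 9.7 × (2/2) = 9.7 × 1.000000 = 9.7000
timber: 23.8 × (867/594) = 23.8 × 1.459596 = 34.7384
sand: 20.3 × (24/25) = 20.3 × 0.960000 = 19.4880
Index = Σ wᵢ·(p₁ᵢ/p₀ᵢ) = 24.9200 + 22.4000 + 8.6392 + 9.7000 + 34.7384 + 19.4880 = 119.8856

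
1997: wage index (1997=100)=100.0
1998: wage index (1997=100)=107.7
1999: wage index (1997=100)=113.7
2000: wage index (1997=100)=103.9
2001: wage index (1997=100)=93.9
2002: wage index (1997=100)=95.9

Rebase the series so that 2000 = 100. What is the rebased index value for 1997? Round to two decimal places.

96.25

Rebased(1997) = 100.0 / 103.9 × 100 = 96.2464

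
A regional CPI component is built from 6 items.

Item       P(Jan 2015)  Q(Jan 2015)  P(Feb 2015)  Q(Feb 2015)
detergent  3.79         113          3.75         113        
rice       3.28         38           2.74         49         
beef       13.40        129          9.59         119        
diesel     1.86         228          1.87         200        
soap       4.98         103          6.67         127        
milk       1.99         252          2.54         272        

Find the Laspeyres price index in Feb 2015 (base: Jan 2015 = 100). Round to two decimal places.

Laspeyres price index uses base-period quantities as weights.
ΣP(Feb 2015)·Q(Jan 2015) = 3.75×113 + 2.74×38 + 9.59×129 + 1.87×228 + 6.67×103 + 2.54×252 = 423.75 + 104.12 + 1237.11 + 426.36 + 687.01 + 640.08 = 3518.43
ΣP(Jan 2015)·Q(Jan 2015) = 3.79×113 + 3.28×38 + 13.40×129 + 1.86×228 + 4.98×103 + 1.99×252 = 428.27 + 124.64 + 1728.6 + 424.08 + 512.94 + 501.48 = 3720.01
Index = 3518.43 / 3720.01 × 100 = 94.5812

94.58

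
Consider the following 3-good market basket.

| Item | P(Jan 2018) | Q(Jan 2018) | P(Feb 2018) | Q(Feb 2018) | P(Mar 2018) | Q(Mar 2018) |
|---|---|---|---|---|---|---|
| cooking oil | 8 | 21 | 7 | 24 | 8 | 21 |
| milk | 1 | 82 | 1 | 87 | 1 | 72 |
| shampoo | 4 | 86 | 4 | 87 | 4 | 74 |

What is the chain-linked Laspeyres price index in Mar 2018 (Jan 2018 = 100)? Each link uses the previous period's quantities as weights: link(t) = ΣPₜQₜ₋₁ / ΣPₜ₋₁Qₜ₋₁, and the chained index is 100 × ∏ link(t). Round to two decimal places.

100.30

Link Jan 2018→Feb 2018:
ΣP(Feb 2018)Q(Jan 2018) = 7×21 + 1×82 + 4×86 = 147 + 82 + 344 = 573
ΣP(Jan 2018)Q(Jan 2018) = 8×21 + 1×82 + 4×86 = 168 + 82 + 344 = 594
link = 573/594 = 0.964646
Link Feb 2018→Mar 2018:
ΣP(Mar 2018)Q(Feb 2018) = 8×24 + 1×87 + 4×87 = 192 + 87 + 348 = 627
ΣP(Feb 2018)Q(Feb 2018) = 7×24 + 1×87 + 4×87 = 168 + 87 + 348 = 603
link = 627/603 = 1.039801
Chained index = 100 × 0.964646 × 1.039801 = 100.3040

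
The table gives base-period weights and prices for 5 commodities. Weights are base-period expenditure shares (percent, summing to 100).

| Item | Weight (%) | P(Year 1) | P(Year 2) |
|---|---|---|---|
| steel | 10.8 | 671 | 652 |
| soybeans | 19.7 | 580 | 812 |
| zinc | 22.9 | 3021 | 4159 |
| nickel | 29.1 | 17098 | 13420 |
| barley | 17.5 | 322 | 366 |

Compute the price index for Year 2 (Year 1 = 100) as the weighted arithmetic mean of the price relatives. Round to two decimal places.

steel: 10.8 × (652/671) = 10.8 × 0.971684 = 10.4942
soybeans: 19.7 × (812/580) = 19.7 × 1.400000 = 27.5800
zinc: 22.9 × (4159/3021) = 22.9 × 1.376696 = 31.5263
nickel: 29.1 × (13420/17098) = 29.1 × 0.784887 = 22.8402
barley: 17.5 × (366/322) = 17.5 × 1.136646 = 19.8913
Index = Σ wᵢ·(p₁ᵢ/p₀ᵢ) = 10.4942 + 27.5800 + 31.5263 + 22.8402 + 19.8913 = 112.3321

112.33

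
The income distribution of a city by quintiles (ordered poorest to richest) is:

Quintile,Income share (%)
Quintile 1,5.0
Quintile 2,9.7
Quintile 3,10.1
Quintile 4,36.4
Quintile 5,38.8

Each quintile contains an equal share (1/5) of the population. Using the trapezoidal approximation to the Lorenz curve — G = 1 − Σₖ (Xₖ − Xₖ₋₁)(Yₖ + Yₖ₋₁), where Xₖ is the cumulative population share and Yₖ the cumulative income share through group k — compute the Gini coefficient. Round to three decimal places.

Cumulative income shares Yₖ: 0.0500, 0.1470, 0.2480, 0.6120, 1.0000
Σ (Xₖ−Xₖ₋₁)(Yₖ+Yₖ₋₁) = (1/5)(0.0500+0.0000) + (1/5)(0.1470+0.0500) + (1/5)(0.2480+0.1470) + (1/5)(0.6120+0.2480) + (1/5)(1.0000+0.6120)
  = 0.0100 + 0.0394 + 0.0790 + 0.1720 + 0.3224 = 0.6228
G = 1 − 0.6228 = 0.3772

0.377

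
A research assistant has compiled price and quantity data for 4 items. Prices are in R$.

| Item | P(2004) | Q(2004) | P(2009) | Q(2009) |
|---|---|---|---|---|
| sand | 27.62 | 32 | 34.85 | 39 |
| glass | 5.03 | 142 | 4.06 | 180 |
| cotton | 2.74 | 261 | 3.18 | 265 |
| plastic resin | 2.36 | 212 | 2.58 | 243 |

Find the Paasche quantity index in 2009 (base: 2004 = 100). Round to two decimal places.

116.00

Paasche quantity index uses current-period prices as weights.
ΣP(2009)·Q(2009) = 34.85×39 + 4.06×180 + 3.18×265 + 2.58×243 = 1359.15 + 730.8 + 842.7 + 626.94 = 3559.59
ΣP(2009)·Q(2004) = 34.85×32 + 4.06×142 + 3.18×261 + 2.58×212 = 1115.2 + 576.52 + 829.98 + 546.96 = 3068.66
Index = 3559.59 / 3068.66 × 100 = 115.9982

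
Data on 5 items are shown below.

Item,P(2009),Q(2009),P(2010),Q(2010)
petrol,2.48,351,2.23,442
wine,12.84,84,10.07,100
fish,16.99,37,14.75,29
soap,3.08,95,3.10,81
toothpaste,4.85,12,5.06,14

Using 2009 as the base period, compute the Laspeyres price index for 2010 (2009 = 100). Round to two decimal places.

86.38

Laspeyres price index uses base-period quantities as weights.
ΣP(2010)·Q(2009) = 2.23×351 + 10.07×84 + 14.75×37 + 3.10×95 + 5.06×12 = 782.73 + 845.88 + 545.75 + 294.5 + 60.72 = 2529.58
ΣP(2009)·Q(2009) = 2.48×351 + 12.84×84 + 16.99×37 + 3.08×95 + 4.85×12 = 870.48 + 1078.56 + 628.63 + 292.6 + 58.2 = 2928.47
Index = 2529.58 / 2928.47 × 100 = 86.3789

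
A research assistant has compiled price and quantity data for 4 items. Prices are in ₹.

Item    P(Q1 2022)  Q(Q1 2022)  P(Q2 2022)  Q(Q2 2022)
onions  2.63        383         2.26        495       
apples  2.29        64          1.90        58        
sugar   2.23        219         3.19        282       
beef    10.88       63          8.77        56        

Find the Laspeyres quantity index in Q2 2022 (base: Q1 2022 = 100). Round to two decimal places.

114.83

Laspeyres quantity index uses base-period prices as weights.
ΣP(Q1 2022)·Q(Q2 2022) = 2.63×495 + 2.29×58 + 2.23×282 + 10.88×56 = 1301.85 + 132.82 + 628.86 + 609.28 = 2672.81
ΣP(Q1 2022)·Q(Q1 2022) = 2.63×383 + 2.29×64 + 2.23×219 + 10.88×63 = 1007.29 + 146.56 + 488.37 + 685.44 = 2327.66
Index = 2672.81 / 2327.66 × 100 = 114.8282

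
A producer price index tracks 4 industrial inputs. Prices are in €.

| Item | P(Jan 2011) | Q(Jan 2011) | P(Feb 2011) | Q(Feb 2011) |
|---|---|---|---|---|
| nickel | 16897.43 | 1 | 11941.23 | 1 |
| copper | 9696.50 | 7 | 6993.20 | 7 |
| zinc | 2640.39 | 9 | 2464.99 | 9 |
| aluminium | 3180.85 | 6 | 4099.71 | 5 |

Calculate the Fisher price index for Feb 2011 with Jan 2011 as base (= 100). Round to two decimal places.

Laspeyres component (base-period weights):
ΣP(Feb 2011)Q(Jan 2011) = 11941.23×1 + 6993.20×7 + 2464.99×9 + 4099.71×6 = 11941.23 + 48952.4 + 22184.91 + 24598.26 = 107676.8
ΣP(Jan 2011)Q(Jan 2011) = 16897.43×1 + 9696.50×7 + 2640.39×9 + 3180.85×6 = 16897.43 + 67875.5 + 23763.51 + 19085.1 = 127621.54
L = 107676.8 / 127621.54 × 100 = 84.3720
Paasche component (current-period weights):
ΣP(Feb 2011)Q(Feb 2011) = 11941.23×1 + 6993.20×7 + 2464.99×9 + 4099.71×5 = 11941.23 + 48952.4 + 22184.91 + 20498.55 = 103577.09
ΣP(Jan 2011)Q(Feb 2011) = 16897.43×1 + 9696.50×7 + 2640.39×9 + 3180.85×5 = 16897.43 + 67875.5 + 23763.51 + 15904.25 = 124440.69
P = 103577.09 / 124440.69 × 100 = 83.2341
Fisher = √(L × P) = √(84.3720 × 83.2341) = 83.8011

83.80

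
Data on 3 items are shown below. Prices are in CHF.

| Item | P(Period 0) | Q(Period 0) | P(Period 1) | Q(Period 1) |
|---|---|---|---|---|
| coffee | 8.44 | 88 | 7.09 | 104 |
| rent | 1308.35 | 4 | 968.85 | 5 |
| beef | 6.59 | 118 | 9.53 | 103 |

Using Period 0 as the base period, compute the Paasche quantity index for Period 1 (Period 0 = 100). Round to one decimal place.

116.7

Paasche quantity index uses current-period prices as weights.
ΣP(Period 1)·Q(Period 1) = 7.09×104 + 968.85×5 + 9.53×103 = 737.36 + 4844.25 + 981.59 = 6563.2
ΣP(Period 1)·Q(Period 0) = 7.09×88 + 968.85×4 + 9.53×118 = 623.92 + 3875.4 + 1124.54 = 5623.86
Index = 6563.2 / 5623.86 × 100 = 116.7028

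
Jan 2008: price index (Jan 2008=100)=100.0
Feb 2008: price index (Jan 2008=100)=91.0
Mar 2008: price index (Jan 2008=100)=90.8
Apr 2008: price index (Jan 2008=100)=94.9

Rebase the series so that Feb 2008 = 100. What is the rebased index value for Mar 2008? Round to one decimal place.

Rebased(Mar 2008) = 90.8 / 91.0 × 100 = 99.7802

99.8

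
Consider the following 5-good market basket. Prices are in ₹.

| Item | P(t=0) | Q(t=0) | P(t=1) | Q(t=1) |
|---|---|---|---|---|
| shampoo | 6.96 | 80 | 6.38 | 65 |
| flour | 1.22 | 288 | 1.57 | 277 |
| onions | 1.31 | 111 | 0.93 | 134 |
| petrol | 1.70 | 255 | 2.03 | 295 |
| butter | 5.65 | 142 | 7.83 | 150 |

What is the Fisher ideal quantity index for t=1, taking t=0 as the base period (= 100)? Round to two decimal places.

Laspeyres component (base-period weights):
ΣP(t=0)Q(t=1) = 6.96×65 + 1.22×277 + 1.31×134 + 1.70×295 + 5.65×150 = 452.4 + 337.94 + 175.54 + 501.5 + 847.5 = 2314.88
ΣP(t=0)Q(t=0) = 6.96×80 + 1.22×288 + 1.31×111 + 1.70×255 + 5.65×142 = 556.8 + 351.36 + 145.41 + 433.5 + 802.3 = 2289.37
L = 2314.88 / 2289.37 × 100 = 101.1143
Paasche component (current-period weights):
ΣP(t=1)Q(t=1) = 6.38×65 + 1.57×277 + 0.93×134 + 2.03×295 + 7.83×150 = 414.7 + 434.89 + 124.62 + 598.85 + 1174.5 = 2747.56
ΣP(t=1)Q(t=0) = 6.38×80 + 1.57×288 + 0.93×111 + 2.03×255 + 7.83×142 = 510.4 + 452.16 + 103.23 + 517.65 + 1111.86 = 2695.3
P = 2747.56 / 2695.3 × 100 = 101.9389
Fisher = √(L × P) = √(101.1143 × 101.9389) = 101.5258

101.53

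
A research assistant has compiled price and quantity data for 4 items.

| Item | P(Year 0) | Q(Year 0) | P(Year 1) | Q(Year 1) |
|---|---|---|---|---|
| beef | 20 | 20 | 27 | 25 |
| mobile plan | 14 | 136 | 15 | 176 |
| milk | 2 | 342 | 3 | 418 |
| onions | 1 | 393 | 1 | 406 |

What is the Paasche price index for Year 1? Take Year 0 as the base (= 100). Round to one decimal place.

118.3

Paasche price index uses current-period quantities as weights.
ΣP(Year 1)·Q(Year 1) = 27×25 + 15×176 + 3×418 + 1×406 = 675 + 2640 + 1254 + 406 = 4975
ΣP(Year 0)·Q(Year 1) = 20×25 + 14×176 + 2×418 + 1×406 = 500 + 2464 + 836 + 406 = 4206
Index = 4975 / 4206 × 100 = 118.2834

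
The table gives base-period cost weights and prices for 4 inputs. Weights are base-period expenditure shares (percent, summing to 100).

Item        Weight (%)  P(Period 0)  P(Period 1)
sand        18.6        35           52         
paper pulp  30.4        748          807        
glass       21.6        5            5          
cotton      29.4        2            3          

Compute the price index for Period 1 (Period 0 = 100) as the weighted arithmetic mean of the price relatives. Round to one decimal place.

sand: 18.6 × (52/35) = 18.6 × 1.485714 = 27.6343
paper pulp: 30.4 × (807/748) = 30.4 × 1.078877 = 32.7979
glass: 21.6 × (5/5) = 21.6 × 1.000000 = 21.6000
cotton: 29.4 × (3/2) = 29.4 × 1.500000 = 44.1000
Index = Σ wᵢ·(p₁ᵢ/p₀ᵢ) = 27.6343 + 32.7979 + 21.6000 + 44.1000 = 126.1321

126.1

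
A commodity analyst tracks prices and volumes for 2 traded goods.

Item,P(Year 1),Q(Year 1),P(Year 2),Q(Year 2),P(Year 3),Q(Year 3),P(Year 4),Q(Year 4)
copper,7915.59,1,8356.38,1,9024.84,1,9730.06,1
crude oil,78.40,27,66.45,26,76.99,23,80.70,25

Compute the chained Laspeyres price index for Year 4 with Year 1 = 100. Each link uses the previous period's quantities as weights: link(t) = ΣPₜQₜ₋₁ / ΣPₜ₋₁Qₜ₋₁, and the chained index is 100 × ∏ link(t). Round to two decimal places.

118.74

Link Year 1→Year 2:
ΣP(Year 2)Q(Year 1) = 8356.38×1 + 66.45×27 = 8356.38 + 1794.15 = 10150.53
ΣP(Year 1)Q(Year 1) = 7915.59×1 + 78.40×27 = 7915.59 + 2116.8 = 10032.39
link = 10150.53/10032.39 = 1.011776
Link Year 2→Year 3:
ΣP(Year 3)Q(Year 2) = 9024.84×1 + 76.99×26 = 9024.84 + 2001.74 = 11026.58
ΣP(Year 2)Q(Year 2) = 8356.38×1 + 66.45×26 = 8356.38 + 1727.7 = 10084.08
link = 11026.58/10084.08 = 1.093464
Link Year 3→Year 4:
ΣP(Year 4)Q(Year 3) = 9730.06×1 + 80.70×23 = 9730.06 + 1856.1 = 11586.16
ΣP(Year 3)Q(Year 3) = 9024.84×1 + 76.99×23 = 9024.84 + 1770.77 = 10795.61
link = 11586.16/10795.61 = 1.073229
Chained index = 100 × 1.011776 × 1.093464 × 1.073229 = 118.7357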